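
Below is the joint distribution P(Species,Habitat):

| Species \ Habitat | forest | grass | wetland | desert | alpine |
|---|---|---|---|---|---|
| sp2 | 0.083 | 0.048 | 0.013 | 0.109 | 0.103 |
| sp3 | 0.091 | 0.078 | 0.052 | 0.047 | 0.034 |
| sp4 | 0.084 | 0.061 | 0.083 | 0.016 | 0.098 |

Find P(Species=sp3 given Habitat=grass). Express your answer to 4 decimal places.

P(Habitat=grass) = 0.048 + 0.078 + 0.061 = 0.187.
P(Species=sp3 | Habitat=grass) = 0.078/0.187 = 0.4171.

0.4171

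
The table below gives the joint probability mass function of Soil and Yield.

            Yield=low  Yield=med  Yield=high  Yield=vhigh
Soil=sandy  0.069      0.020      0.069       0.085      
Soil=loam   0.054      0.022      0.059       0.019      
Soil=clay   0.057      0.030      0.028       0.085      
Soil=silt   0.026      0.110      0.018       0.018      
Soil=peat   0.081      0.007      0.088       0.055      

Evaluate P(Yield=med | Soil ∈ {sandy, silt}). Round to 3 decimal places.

0.313

P(Soil=sandy) = 0.069 + 0.020 + 0.069 + 0.085 = 0.243.
P(Soil=silt) = 0.026 + 0.110 + 0.018 + 0.018 = 0.172.
P(Soil ∈ {sandy, silt}) = 0.243 + 0.172 = 0.415; P(Yield=med, Soil ∈ {sandy, silt}) = 0.020 + 0.110 = 0.130.
P(Yield=med | Soil ∈ {sandy, silt}) = 0.130/0.415 = 0.313.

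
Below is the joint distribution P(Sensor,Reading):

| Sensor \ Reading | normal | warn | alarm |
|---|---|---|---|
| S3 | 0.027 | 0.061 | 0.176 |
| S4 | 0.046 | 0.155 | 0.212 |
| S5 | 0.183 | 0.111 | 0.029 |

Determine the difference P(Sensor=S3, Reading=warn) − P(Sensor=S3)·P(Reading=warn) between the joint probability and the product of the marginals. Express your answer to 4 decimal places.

-0.0253

P(Sensor=S3) = 0.027 + 0.061 + 0.176 = 0.264.
P(Reading=warn) = 0.061 + 0.155 + 0.111 = 0.327.
P(Sensor=S3, Reading=warn) − P(Sensor=S3)P(Reading=warn) = 0.061 − 0.264×0.327 = -0.0253.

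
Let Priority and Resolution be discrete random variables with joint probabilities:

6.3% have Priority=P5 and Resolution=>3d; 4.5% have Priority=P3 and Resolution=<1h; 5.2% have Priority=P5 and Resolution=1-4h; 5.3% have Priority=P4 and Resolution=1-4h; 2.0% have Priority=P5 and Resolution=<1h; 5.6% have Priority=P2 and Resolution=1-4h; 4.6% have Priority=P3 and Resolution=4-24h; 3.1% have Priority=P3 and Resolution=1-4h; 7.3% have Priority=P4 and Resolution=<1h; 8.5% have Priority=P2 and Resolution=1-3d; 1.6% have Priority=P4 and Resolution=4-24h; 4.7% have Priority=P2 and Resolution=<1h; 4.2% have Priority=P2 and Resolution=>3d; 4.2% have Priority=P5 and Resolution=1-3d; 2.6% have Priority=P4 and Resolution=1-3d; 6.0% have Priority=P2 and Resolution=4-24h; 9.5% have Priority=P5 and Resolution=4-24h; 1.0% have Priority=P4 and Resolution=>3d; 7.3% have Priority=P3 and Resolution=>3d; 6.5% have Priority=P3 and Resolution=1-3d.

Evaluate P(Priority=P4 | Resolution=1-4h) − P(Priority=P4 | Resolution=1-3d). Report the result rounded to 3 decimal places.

P(Resolution=1-4h) = 0.056 + 0.031 + 0.053 + 0.052 = 0.192; P(Priority=P4 | Resolution=1-4h) = 0.053/0.192 = 0.2760.
P(Resolution=1-3d) = 0.085 + 0.065 + 0.026 + 0.042 = 0.218; P(Priority=P4 | Resolution=1-3d) = 0.026/0.218 = 0.1193.
Difference = 0.157.

0.157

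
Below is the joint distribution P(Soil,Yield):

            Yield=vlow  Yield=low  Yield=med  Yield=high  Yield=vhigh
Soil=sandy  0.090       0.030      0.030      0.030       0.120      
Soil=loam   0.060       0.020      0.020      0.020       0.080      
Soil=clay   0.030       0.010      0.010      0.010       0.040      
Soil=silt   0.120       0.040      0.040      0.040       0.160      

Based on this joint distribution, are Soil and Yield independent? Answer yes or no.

Every cell satisfies P(Soil,Yield) = P(Soil)·P(Yield). For instance P(Soil=sandy) = 0.300, P(Yield=vlow) = 0.300, and 0.300×0.300 = 0.090 matches the joint entry. So Soil and Yield are independent.

yes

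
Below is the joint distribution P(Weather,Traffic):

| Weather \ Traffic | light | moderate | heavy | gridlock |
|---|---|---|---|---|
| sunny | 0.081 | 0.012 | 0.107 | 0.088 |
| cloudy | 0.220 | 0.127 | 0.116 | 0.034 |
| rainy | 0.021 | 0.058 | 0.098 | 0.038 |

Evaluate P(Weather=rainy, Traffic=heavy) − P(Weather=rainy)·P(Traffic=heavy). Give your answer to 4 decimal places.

0.0290

P(Weather=rainy) = 0.021 + 0.058 + 0.098 + 0.038 = 0.215.
P(Traffic=heavy) = 0.107 + 0.116 + 0.098 = 0.321.
P(Weather=rainy, Traffic=heavy) − P(Weather=rainy)P(Traffic=heavy) = 0.098 − 0.215×0.321 = 0.0290.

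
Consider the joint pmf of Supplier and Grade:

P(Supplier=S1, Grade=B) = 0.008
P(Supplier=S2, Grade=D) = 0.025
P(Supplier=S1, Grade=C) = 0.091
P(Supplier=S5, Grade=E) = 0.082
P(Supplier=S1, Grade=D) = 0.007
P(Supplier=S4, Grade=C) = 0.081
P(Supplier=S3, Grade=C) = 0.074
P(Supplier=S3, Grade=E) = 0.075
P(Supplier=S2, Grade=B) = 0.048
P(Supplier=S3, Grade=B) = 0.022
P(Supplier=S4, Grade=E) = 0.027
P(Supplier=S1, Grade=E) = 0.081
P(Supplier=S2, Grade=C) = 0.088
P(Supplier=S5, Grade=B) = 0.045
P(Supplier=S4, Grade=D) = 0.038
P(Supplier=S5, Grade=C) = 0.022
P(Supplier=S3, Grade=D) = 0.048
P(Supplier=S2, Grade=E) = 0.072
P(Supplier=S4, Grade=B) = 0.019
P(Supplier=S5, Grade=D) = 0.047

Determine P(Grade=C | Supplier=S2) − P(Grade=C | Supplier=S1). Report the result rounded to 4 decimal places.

P(Supplier=S2) = 0.048 + 0.088 + 0.025 + 0.072 = 0.233; P(Grade=C | Supplier=S2) = 0.088/0.233 = 0.37768.
P(Supplier=S1) = 0.008 + 0.091 + 0.007 + 0.081 = 0.187; P(Grade=C | Supplier=S1) = 0.091/0.187 = 0.48663.
Difference = -0.1089.

-0.1089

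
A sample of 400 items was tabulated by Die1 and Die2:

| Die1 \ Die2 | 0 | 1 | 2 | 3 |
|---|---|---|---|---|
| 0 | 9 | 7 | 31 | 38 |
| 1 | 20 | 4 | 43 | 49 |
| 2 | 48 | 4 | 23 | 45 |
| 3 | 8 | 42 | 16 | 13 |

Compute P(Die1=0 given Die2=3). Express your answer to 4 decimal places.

0.2621

Total with Die2=3: 38 + 49 + 45 + 13 = 145.
P(Die1=0 | Die2=3) = 38/145 = 0.2621.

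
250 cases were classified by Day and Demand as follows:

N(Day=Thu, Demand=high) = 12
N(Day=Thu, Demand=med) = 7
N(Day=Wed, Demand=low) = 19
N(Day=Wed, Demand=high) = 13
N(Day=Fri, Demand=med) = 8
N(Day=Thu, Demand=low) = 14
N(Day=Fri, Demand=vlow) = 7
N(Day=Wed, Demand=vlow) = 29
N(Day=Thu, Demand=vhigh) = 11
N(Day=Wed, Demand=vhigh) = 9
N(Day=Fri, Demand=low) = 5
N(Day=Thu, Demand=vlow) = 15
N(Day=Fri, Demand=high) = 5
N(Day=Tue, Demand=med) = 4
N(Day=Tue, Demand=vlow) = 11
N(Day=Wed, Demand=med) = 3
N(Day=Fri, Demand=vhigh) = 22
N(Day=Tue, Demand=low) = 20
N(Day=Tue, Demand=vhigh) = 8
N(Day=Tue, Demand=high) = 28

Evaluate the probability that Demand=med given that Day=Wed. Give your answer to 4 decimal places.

0.0411

Total with Day=Wed: 29 + 19 + 3 + 13 + 9 = 73.
P(Demand=med | Day=Wed) = 3/73 = 0.0411.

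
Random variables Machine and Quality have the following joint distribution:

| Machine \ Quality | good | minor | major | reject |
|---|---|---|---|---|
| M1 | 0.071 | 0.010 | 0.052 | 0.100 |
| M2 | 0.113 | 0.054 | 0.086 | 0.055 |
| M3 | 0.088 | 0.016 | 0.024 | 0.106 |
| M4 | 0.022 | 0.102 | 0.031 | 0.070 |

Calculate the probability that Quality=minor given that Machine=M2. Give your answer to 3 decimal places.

0.175

P(Machine=M2) = 0.113 + 0.054 + 0.086 + 0.055 = 0.308.
P(Quality=minor | Machine=M2) = 0.054/0.308 = 0.175.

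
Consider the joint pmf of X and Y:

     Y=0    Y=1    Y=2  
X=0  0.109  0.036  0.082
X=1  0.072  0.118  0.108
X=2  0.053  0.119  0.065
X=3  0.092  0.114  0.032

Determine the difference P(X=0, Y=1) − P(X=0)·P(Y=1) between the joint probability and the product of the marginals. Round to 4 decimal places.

-0.0518

P(X=0) = 0.109 + 0.036 + 0.082 = 0.227.
P(Y=1) = 0.036 + 0.118 + 0.119 + 0.114 = 0.387.
P(X=0, Y=1) − P(X=0)P(Y=1) = 0.036 − 0.227×0.387 = -0.0518.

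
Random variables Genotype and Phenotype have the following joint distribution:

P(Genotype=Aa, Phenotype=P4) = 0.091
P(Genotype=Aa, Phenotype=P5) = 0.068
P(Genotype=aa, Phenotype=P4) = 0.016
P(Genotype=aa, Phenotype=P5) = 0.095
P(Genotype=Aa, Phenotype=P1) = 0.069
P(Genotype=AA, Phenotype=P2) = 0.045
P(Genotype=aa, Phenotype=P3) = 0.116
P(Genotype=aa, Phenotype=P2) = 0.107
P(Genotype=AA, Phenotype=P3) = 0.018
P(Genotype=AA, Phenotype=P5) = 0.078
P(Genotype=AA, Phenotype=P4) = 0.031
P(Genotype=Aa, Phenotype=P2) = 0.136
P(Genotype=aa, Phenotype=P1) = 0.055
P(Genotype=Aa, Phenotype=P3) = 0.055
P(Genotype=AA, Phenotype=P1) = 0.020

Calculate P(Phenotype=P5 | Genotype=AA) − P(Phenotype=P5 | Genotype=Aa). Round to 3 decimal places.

P(Genotype=AA) = 0.020 + 0.045 + 0.018 + 0.031 + 0.078 = 0.192; P(Phenotype=P5 | Genotype=AA) = 0.078/0.192 = 0.4063.
P(Genotype=Aa) = 0.069 + 0.136 + 0.055 + 0.091 + 0.068 = 0.419; P(Phenotype=P5 | Genotype=Aa) = 0.068/0.419 = 0.1623.
Difference = 0.244.

0.244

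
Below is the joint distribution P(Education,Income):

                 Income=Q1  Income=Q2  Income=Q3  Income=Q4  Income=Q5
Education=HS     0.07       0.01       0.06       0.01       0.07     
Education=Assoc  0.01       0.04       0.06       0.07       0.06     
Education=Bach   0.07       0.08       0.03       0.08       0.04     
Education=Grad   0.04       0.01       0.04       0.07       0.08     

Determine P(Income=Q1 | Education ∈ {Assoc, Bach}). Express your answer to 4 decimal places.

P(Education=Assoc) = 0.01 + 0.04 + 0.06 + 0.07 + 0.06 = 0.24.
P(Education=Bach) = 0.07 + 0.08 + 0.03 + 0.08 + 0.04 = 0.30.
P(Education ∈ {Assoc, Bach}) = 0.24 + 0.30 = 0.54; P(Income=Q1, Education ∈ {Assoc, Bach}) = 0.01 + 0.07 = 0.08.
P(Income=Q1 | Education ∈ {Assoc, Bach}) = 0.08/0.54 = 0.1481.

0.1481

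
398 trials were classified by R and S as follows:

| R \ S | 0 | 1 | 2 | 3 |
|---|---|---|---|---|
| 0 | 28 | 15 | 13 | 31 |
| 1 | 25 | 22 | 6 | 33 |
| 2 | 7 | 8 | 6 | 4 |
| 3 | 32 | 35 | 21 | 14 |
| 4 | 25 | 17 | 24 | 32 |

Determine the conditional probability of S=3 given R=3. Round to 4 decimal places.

Total with R=3: 32 + 35 + 21 + 14 = 102.
P(S=3 | R=3) = 14/102 = 0.1373.

0.1373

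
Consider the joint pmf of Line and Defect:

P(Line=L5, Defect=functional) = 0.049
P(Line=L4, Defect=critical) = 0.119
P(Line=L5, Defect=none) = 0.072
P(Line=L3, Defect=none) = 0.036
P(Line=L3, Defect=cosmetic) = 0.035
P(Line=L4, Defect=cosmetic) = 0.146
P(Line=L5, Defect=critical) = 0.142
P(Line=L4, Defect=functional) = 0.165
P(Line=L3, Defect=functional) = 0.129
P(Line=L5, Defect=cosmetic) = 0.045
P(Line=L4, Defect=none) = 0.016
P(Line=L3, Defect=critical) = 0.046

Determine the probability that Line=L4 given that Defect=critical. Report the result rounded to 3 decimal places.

P(Defect=critical) = 0.046 + 0.119 + 0.142 = 0.307.
P(Line=L4 | Defect=critical) = 0.119/0.307 = 0.388.

0.388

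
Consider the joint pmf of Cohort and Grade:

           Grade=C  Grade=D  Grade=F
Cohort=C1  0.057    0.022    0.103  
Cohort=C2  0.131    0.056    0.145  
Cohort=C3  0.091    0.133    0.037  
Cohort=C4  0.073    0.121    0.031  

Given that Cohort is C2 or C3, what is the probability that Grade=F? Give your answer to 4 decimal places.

P(Cohort=C2) = 0.131 + 0.056 + 0.145 = 0.332.
P(Cohort=C3) = 0.091 + 0.133 + 0.037 = 0.261.
P(Cohort ∈ {C2, C3}) = 0.332 + 0.261 = 0.593; P(Grade=F, Cohort ∈ {C2, C3}) = 0.145 + 0.037 = 0.182.
P(Grade=F | Cohort ∈ {C2, C3}) = 0.182/0.593 = 0.3069.

0.3069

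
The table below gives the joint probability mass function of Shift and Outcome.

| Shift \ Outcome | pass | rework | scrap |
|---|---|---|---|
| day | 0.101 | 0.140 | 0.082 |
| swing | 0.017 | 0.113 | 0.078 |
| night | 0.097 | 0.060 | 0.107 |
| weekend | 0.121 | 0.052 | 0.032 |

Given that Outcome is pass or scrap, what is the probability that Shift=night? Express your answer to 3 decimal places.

P(Outcome=pass) = 0.101 + 0.017 + 0.097 + 0.121 = 0.336.
P(Outcome=scrap) = 0.082 + 0.078 + 0.107 + 0.032 = 0.299.
P(Outcome ∈ {pass, scrap}) = 0.336 + 0.299 = 0.635; P(Shift=night, Outcome ∈ {pass, scrap}) = 0.097 + 0.107 = 0.204.
P(Shift=night | Outcome ∈ {pass, scrap}) = 0.204/0.635 = 0.321.

0.321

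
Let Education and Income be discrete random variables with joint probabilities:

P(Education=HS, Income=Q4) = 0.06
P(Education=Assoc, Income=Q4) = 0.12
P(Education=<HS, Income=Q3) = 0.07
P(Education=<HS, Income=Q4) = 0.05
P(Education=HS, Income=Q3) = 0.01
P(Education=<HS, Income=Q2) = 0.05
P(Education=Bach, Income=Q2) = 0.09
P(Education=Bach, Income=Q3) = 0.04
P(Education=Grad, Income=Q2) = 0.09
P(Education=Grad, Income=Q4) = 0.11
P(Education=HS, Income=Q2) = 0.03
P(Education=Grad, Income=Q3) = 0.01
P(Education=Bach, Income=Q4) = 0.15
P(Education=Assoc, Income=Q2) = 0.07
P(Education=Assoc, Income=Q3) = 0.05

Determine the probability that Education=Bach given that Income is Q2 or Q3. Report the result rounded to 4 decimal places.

0.2549

P(Income=Q2) = 0.05 + 0.03 + 0.07 + 0.09 + 0.09 = 0.33.
P(Income=Q3) = 0.07 + 0.01 + 0.05 + 0.04 + 0.01 = 0.18.
P(Income ∈ {Q2, Q3}) = 0.33 + 0.18 = 0.51; P(Education=Bach, Income ∈ {Q2, Q3}) = 0.09 + 0.04 = 0.13.
P(Education=Bach | Income ∈ {Q2, Q3}) = 0.13/0.51 = 0.2549.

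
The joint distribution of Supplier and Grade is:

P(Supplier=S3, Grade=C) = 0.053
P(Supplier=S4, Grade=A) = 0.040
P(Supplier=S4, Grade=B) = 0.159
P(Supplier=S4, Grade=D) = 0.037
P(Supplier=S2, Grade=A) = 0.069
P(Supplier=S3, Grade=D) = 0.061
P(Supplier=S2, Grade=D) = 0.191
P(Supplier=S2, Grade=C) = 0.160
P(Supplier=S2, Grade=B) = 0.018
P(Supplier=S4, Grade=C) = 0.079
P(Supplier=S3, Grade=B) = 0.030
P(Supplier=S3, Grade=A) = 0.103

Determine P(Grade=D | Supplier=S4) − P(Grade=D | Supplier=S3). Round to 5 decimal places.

P(Supplier=S4) = 0.040 + 0.159 + 0.079 + 0.037 = 0.315; P(Grade=D | Supplier=S4) = 0.037/0.315 = 0.117460.
P(Supplier=S3) = 0.103 + 0.030 + 0.053 + 0.061 = 0.247; P(Grade=D | Supplier=S3) = 0.061/0.247 = 0.246964.
Difference = -0.12950.

-0.12950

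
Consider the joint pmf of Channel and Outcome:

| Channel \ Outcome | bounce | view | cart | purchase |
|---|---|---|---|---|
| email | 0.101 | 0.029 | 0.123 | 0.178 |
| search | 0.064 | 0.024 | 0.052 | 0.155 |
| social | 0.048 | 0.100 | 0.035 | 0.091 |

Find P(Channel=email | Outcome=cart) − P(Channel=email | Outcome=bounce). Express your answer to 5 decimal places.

0.11154

P(Outcome=cart) = 0.123 + 0.052 + 0.035 = 0.210; P(Channel=email | Outcome=cart) = 0.123/0.210 = 0.585714.
P(Outcome=bounce) = 0.101 + 0.064 + 0.048 = 0.213; P(Channel=email | Outcome=bounce) = 0.101/0.213 = 0.474178.
Difference = 0.11154.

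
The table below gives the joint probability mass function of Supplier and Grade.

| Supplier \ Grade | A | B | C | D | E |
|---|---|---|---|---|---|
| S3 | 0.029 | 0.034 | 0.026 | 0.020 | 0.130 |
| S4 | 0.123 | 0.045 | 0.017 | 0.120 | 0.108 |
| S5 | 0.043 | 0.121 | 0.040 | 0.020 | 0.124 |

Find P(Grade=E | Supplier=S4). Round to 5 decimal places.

0.26150

P(Supplier=S4) = 0.123 + 0.045 + 0.017 + 0.120 + 0.108 = 0.413.
P(Grade=E | Supplier=S4) = 0.108/0.413 = 0.26150.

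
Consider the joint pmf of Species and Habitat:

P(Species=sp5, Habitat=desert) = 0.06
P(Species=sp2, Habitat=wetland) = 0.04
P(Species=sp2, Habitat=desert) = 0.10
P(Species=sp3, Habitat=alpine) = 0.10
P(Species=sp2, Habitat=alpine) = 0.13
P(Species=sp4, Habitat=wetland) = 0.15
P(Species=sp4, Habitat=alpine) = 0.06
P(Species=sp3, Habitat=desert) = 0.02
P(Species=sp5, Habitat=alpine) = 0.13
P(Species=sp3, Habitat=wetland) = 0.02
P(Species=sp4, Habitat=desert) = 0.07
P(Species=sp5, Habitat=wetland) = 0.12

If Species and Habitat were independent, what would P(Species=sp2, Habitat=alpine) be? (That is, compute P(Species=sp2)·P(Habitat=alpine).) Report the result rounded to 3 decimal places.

P(Species=sp2) = 0.04 + 0.10 + 0.13 = 0.27.
P(Habitat=alpine) = 0.13 + 0.10 + 0.06 + 0.13 = 0.42.
Product: 0.27 × 0.42 = 0.113.

0.113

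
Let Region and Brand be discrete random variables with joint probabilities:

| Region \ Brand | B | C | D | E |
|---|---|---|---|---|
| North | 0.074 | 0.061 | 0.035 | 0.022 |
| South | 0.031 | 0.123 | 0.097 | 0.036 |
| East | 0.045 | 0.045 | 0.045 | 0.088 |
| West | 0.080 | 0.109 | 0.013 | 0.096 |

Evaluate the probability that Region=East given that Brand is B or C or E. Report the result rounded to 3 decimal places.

P(Brand=B) = 0.074 + 0.031 + 0.045 + 0.080 = 0.230.
P(Brand=C) = 0.061 + 0.123 + 0.045 + 0.109 = 0.338.
P(Brand=E) = 0.022 + 0.036 + 0.088 + 0.096 = 0.242.
P(Brand ∈ {B, C, E}) = 0.230 + 0.338 + 0.242 = 0.810; P(Region=East, Brand ∈ {B, C, E}) = 0.045 + 0.045 + 0.088 = 0.178.
P(Region=East | Brand ∈ {B, C, E}) = 0.178/0.810 = 0.220.

0.220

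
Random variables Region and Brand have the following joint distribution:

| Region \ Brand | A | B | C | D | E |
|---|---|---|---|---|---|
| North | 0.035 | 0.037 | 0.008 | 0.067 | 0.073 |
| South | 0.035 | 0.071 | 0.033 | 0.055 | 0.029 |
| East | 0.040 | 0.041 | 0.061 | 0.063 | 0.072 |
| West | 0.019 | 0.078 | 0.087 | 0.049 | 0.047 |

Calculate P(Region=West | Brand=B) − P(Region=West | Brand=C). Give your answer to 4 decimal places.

P(Brand=B) = 0.037 + 0.071 + 0.041 + 0.078 = 0.227; P(Region=West | Brand=B) = 0.078/0.227 = 0.34361.
P(Brand=C) = 0.008 + 0.033 + 0.061 + 0.087 = 0.189; P(Region=West | Brand=C) = 0.087/0.189 = 0.46032.
Difference = -0.1167.

-0.1167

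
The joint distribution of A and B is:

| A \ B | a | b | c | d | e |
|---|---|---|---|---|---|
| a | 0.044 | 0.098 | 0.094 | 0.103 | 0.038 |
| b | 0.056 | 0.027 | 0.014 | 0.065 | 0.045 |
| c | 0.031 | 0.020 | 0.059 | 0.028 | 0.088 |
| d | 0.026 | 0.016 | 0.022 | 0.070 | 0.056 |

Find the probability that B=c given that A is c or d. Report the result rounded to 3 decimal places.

0.195

P(A=c) = 0.031 + 0.020 + 0.059 + 0.028 + 0.088 = 0.226.
P(A=d) = 0.026 + 0.016 + 0.022 + 0.070 + 0.056 = 0.190.
P(A ∈ {c, d}) = 0.226 + 0.190 = 0.416; P(B=c, A ∈ {c, d}) = 0.059 + 0.022 = 0.081.
P(B=c | A ∈ {c, d}) = 0.081/0.416 = 0.195.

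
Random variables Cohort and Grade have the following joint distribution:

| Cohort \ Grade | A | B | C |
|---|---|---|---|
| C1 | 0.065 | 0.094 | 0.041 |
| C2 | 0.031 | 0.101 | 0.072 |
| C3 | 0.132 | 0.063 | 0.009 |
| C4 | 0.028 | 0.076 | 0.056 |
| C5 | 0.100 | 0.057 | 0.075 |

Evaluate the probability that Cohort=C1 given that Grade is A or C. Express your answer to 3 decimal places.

0.174

P(Grade=A) = 0.065 + 0.031 + 0.132 + 0.028 + 0.100 = 0.356.
P(Grade=C) = 0.041 + 0.072 + 0.009 + 0.056 + 0.075 = 0.253.
P(Grade ∈ {A, C}) = 0.356 + 0.253 = 0.609; P(Cohort=C1, Grade ∈ {A, C}) = 0.065 + 0.041 = 0.106.
P(Cohort=C1 | Grade ∈ {A, C}) = 0.106/0.609 = 0.174.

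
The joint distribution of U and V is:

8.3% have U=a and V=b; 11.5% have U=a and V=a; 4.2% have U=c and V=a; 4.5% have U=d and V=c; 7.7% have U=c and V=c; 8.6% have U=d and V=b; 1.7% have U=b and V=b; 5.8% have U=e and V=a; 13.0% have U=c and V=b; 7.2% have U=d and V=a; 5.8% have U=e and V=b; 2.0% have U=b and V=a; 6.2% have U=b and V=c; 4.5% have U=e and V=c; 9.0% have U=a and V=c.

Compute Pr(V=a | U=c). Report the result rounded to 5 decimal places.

P(U=c) = 0.042 + 0.130 + 0.077 = 0.249.
P(V=a | U=c) = 0.042/0.249 = 0.16867.

0.16867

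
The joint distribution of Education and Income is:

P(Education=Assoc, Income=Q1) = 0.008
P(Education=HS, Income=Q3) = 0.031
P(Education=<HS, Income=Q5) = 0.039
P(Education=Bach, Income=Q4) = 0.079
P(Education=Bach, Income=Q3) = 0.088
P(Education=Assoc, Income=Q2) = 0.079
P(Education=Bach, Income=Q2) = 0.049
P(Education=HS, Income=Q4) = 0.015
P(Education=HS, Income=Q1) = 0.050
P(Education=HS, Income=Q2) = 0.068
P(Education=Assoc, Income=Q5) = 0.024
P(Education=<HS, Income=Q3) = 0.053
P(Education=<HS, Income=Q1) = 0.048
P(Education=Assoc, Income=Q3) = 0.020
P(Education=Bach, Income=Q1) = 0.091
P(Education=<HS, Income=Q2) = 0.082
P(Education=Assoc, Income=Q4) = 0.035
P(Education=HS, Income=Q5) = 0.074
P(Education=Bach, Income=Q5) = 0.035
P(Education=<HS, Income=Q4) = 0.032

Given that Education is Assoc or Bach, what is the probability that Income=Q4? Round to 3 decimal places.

0.224

P(Education=Assoc) = 0.008 + 0.079 + 0.020 + 0.035 + 0.024 = 0.166.
P(Education=Bach) = 0.091 + 0.049 + 0.088 + 0.079 + 0.035 = 0.342.
P(Education ∈ {Assoc, Bach}) = 0.166 + 0.342 = 0.508; P(Income=Q4, Education ∈ {Assoc, Bach}) = 0.035 + 0.079 = 0.114.
P(Income=Q4 | Education ∈ {Assoc, Bach}) = 0.114/0.508 = 0.224.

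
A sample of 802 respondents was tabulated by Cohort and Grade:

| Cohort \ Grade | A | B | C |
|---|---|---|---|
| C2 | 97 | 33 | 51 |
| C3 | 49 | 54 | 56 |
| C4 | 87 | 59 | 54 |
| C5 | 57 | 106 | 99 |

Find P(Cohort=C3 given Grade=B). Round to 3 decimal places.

0.214

Total with Grade=B: 33 + 54 + 59 + 106 = 252.
P(Cohort=C3 | Grade=B) = 54/252 = 0.214.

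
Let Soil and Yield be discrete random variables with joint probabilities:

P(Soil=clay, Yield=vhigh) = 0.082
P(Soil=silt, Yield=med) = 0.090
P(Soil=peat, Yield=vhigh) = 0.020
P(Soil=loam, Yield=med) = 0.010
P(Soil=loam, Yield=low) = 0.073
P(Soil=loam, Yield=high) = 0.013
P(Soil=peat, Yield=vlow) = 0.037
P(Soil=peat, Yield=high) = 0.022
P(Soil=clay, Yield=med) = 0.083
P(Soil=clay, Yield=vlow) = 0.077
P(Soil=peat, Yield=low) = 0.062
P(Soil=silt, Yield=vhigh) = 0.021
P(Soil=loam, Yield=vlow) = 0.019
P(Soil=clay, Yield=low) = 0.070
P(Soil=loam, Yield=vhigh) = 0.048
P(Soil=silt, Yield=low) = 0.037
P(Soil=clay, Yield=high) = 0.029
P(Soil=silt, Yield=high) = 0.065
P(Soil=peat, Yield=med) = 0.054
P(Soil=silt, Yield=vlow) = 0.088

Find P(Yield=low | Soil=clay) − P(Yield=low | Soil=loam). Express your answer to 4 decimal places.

-0.2426

P(Soil=clay) = 0.077 + 0.070 + 0.083 + 0.029 + 0.082 = 0.341; P(Yield=low | Soil=clay) = 0.070/0.341 = 0.20528.
P(Soil=loam) = 0.019 + 0.073 + 0.010 + 0.013 + 0.048 = 0.163; P(Yield=low | Soil=loam) = 0.073/0.163 = 0.44785.
Difference = -0.2426.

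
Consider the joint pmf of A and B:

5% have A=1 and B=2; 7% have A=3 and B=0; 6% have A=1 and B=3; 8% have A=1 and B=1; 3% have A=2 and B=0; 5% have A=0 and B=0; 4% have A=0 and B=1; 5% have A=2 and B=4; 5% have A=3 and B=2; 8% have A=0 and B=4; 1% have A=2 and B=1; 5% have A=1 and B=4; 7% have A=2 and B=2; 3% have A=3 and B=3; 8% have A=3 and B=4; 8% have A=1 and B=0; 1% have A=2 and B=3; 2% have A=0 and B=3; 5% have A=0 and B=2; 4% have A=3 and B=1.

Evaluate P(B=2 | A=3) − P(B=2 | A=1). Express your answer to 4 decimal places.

0.0289

P(A=3) = 0.07 + 0.04 + 0.05 + 0.03 + 0.08 = 0.27; P(B=2 | A=3) = 0.05/0.27 = 0.18519.
P(A=1) = 0.08 + 0.08 + 0.05 + 0.06 + 0.05 = 0.32; P(B=2 | A=1) = 0.05/0.32 = 0.15625.
Difference = 0.0289.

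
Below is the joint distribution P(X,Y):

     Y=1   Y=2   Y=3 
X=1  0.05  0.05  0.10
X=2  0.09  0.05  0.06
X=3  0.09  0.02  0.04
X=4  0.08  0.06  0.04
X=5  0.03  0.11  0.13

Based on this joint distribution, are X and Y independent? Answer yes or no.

no

P(X=5) = 0.27 and P(Y=1) = 0.34, so their product is 0.0918, but P(X=5, Y=1) = 0.03. Since these differ, X and Y are not independent.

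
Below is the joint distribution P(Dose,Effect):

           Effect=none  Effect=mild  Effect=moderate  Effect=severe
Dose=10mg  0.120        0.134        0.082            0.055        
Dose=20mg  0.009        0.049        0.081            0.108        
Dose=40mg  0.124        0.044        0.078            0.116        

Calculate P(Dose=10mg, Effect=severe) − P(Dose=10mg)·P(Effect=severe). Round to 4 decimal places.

-0.0541

P(Dose=10mg) = 0.120 + 0.134 + 0.082 + 0.055 = 0.391.
P(Effect=severe) = 0.055 + 0.108 + 0.116 = 0.279.
P(Dose=10mg, Effect=severe) − P(Dose=10mg)P(Effect=severe) = 0.055 − 0.391×0.279 = -0.0541.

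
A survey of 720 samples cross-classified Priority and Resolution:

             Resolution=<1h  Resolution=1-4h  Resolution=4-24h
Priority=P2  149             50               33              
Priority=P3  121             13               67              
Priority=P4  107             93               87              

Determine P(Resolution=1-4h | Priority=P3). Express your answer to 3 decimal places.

0.065

Total with Priority=P3: 121 + 13 + 67 = 201.
P(Resolution=1-4h | Priority=P3) = 13/201 = 0.065.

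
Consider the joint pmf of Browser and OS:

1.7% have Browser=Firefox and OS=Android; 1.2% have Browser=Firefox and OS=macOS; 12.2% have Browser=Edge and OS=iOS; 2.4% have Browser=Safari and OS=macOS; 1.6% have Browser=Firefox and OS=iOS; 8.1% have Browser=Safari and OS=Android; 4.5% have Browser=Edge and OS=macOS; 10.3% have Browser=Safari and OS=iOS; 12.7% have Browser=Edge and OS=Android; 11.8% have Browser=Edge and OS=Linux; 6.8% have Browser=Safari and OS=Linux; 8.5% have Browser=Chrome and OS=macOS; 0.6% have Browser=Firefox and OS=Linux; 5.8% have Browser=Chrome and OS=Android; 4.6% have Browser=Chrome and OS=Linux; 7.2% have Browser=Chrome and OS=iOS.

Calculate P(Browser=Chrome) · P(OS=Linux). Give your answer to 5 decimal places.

P(Browser=Chrome) = 0.085 + 0.046 + 0.072 + 0.058 = 0.261.
P(OS=Linux) = 0.046 + 0.006 + 0.068 + 0.118 = 0.238.
Product: 0.261 × 0.238 = 0.06212.

0.06212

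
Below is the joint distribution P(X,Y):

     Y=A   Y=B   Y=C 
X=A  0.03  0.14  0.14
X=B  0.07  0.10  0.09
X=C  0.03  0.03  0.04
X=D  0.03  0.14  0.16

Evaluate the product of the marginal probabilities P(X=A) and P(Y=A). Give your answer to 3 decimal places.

P(X=A) = 0.03 + 0.14 + 0.14 = 0.31.
P(Y=A) = 0.03 + 0.07 + 0.03 + 0.03 = 0.16.
Product: 0.31 × 0.16 = 0.050.

0.050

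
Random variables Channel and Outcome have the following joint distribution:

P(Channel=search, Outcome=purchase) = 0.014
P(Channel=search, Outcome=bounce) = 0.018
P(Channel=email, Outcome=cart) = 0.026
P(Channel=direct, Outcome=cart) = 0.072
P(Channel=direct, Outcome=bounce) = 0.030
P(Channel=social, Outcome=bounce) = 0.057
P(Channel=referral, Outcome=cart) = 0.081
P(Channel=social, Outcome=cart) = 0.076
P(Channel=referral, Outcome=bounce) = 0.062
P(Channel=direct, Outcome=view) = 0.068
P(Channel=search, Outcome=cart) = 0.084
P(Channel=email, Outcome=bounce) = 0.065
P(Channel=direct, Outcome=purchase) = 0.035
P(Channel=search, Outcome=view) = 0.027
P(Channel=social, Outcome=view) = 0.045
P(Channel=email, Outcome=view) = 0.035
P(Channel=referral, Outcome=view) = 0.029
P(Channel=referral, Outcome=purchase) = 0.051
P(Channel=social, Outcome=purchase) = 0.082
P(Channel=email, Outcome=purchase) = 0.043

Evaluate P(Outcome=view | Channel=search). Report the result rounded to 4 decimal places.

P(Channel=search) = 0.018 + 0.027 + 0.084 + 0.014 = 0.143.
P(Outcome=view | Channel=search) = 0.027/0.143 = 0.1888.

0.1888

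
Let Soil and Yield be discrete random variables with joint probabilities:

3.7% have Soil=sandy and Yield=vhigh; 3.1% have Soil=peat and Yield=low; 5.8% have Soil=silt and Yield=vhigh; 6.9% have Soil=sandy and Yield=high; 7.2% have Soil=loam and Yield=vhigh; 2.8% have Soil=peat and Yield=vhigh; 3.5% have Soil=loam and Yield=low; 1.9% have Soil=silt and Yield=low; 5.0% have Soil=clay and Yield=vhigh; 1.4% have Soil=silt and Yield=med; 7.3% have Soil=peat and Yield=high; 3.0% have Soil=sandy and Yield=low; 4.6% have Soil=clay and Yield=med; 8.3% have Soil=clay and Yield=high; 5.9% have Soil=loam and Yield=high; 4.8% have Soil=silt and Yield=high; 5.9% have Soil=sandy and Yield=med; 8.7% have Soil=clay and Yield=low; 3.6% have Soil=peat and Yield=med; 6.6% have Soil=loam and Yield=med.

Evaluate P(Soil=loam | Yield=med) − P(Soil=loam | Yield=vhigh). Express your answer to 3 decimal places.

P(Yield=med) = 0.059 + 0.066 + 0.046 + 0.014 + 0.036 = 0.221; P(Soil=loam | Yield=med) = 0.066/0.221 = 0.2986.
P(Yield=vhigh) = 0.037 + 0.072 + 0.050 + 0.058 + 0.028 = 0.245; P(Soil=loam | Yield=vhigh) = 0.072/0.245 = 0.2939.
Difference = 0.005.

0.005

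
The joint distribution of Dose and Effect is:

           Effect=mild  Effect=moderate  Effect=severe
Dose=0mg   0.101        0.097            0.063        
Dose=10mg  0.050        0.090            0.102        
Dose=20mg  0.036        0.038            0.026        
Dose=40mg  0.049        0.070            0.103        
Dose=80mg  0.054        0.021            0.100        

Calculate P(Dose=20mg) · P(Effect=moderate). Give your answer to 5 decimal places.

P(Dose=20mg) = 0.036 + 0.038 + 0.026 = 0.100.
P(Effect=moderate) = 0.097 + 0.090 + 0.038 + 0.070 + 0.021 = 0.316.
Product: 0.100 × 0.316 = 0.03160.

0.03160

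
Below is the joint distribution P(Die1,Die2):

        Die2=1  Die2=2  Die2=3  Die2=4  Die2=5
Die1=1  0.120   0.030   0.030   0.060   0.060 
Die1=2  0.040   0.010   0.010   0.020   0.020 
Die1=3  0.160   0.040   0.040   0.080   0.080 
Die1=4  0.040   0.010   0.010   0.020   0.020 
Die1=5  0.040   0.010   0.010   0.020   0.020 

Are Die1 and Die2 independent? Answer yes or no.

yes

Every cell satisfies P(Die1,Die2) = P(Die1)·P(Die2). For instance P(Die1=4) = 0.100, P(Die2=3) = 0.100, and 0.100×0.100 = 0.010 matches the joint entry. So Die1 and Die2 are independent.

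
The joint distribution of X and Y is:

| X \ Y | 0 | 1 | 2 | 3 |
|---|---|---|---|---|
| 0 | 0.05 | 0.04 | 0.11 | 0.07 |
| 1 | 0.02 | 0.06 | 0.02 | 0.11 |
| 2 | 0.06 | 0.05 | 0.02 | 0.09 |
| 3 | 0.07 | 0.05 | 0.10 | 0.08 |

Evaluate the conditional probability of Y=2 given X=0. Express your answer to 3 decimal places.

P(X=0) = 0.05 + 0.04 + 0.11 + 0.07 = 0.27.
P(Y=2 | X=0) = 0.11/0.27 = 0.407.

0.407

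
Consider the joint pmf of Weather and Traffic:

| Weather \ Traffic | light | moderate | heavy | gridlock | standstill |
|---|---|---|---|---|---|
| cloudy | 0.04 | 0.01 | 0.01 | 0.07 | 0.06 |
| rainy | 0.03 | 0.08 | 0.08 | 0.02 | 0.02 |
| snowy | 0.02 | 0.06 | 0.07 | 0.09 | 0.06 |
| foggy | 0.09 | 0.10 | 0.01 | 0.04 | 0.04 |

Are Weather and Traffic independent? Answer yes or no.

P(Weather=rainy) = 0.23 and P(Traffic=heavy) = 0.17, so their product is 0.0391, but P(Weather=rainy, Traffic=heavy) = 0.08. Since these differ, Weather and Traffic are not independent.

no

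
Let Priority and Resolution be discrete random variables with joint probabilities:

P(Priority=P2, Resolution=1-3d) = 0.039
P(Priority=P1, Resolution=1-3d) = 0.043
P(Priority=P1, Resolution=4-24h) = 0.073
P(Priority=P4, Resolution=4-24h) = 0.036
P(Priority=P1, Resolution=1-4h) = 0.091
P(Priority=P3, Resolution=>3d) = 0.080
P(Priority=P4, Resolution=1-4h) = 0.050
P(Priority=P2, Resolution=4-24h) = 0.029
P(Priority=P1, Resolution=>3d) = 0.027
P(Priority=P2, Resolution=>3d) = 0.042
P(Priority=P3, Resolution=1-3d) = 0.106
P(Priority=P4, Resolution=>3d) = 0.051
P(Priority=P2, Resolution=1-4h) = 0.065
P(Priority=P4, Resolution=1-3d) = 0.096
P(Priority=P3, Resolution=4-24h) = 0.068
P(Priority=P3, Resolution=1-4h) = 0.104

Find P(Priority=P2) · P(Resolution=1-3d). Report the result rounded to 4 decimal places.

0.0497

P(Priority=P2) = 0.065 + 0.029 + 0.039 + 0.042 = 0.175.
P(Resolution=1-3d) = 0.043 + 0.039 + 0.106 + 0.096 = 0.284.
Product: 0.175 × 0.284 = 0.0497.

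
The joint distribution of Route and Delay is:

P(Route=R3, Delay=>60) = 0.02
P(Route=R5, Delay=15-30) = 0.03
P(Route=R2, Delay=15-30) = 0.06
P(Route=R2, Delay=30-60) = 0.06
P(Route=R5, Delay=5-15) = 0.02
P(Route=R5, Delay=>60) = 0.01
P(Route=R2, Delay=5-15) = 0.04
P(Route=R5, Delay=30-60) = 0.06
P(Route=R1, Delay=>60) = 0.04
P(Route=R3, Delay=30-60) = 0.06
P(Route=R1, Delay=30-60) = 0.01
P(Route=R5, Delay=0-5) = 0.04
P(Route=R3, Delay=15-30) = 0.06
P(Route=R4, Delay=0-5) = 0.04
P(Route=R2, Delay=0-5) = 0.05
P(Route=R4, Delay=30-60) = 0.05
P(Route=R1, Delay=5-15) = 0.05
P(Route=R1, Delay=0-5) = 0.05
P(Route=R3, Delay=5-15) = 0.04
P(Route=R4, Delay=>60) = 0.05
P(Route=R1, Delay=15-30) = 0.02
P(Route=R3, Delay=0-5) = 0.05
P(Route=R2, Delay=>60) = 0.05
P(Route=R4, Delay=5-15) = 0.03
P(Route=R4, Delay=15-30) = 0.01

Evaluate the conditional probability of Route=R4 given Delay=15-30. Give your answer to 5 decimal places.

P(Delay=15-30) = 0.02 + 0.06 + 0.06 + 0.01 + 0.03 = 0.18.
P(Route=R4 | Delay=15-30) = 0.01/0.18 = 0.05556.

0.05556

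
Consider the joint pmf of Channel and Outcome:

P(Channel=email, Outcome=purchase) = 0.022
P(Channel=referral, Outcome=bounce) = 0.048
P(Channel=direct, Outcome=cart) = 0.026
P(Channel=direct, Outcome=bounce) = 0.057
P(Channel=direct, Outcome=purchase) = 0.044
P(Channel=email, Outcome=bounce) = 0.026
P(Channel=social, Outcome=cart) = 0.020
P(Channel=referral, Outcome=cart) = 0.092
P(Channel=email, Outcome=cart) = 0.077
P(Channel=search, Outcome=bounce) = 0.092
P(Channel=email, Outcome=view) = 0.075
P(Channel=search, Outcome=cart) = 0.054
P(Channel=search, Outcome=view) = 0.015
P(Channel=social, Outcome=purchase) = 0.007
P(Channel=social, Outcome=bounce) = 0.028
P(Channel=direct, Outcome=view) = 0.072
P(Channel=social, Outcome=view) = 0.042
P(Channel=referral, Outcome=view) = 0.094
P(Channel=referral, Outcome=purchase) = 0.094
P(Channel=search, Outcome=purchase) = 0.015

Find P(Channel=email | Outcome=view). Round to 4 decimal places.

0.2517

P(Outcome=view) = 0.075 + 0.015 + 0.042 + 0.072 + 0.094 = 0.298.
P(Channel=email | Outcome=view) = 0.075/0.298 = 0.2517.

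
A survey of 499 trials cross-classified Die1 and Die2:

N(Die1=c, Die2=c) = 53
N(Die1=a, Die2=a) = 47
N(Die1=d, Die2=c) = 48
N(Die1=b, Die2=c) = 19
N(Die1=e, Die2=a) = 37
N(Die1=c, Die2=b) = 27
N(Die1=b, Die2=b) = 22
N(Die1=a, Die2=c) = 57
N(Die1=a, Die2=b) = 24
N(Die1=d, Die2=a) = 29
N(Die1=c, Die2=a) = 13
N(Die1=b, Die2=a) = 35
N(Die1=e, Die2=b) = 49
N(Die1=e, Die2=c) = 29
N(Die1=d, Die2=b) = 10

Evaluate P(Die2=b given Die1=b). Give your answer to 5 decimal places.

0.28947

Total with Die1=b: 35 + 22 + 19 = 76.
P(Die2=b | Die1=b) = 22/76 = 0.28947.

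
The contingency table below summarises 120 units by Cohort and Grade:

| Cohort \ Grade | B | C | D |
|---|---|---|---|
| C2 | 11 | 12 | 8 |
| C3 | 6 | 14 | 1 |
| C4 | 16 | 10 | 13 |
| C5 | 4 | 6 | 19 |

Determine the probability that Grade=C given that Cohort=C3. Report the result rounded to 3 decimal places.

0.667

Total with Cohort=C3: 6 + 14 + 1 = 21.
P(Grade=C | Cohort=C3) = 14/21 = 0.667.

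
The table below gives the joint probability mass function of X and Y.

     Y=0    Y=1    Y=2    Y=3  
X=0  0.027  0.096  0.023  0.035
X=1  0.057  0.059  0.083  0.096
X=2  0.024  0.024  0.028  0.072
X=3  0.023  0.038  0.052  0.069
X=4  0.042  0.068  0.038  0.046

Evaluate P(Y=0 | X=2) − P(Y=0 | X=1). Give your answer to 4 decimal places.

P(X=2) = 0.024 + 0.024 + 0.028 + 0.072 = 0.148; P(Y=0 | X=2) = 0.024/0.148 = 0.16216.
P(X=1) = 0.057 + 0.059 + 0.083 + 0.096 = 0.295; P(Y=0 | X=1) = 0.057/0.295 = 0.19322.
Difference = -0.0311.

-0.0311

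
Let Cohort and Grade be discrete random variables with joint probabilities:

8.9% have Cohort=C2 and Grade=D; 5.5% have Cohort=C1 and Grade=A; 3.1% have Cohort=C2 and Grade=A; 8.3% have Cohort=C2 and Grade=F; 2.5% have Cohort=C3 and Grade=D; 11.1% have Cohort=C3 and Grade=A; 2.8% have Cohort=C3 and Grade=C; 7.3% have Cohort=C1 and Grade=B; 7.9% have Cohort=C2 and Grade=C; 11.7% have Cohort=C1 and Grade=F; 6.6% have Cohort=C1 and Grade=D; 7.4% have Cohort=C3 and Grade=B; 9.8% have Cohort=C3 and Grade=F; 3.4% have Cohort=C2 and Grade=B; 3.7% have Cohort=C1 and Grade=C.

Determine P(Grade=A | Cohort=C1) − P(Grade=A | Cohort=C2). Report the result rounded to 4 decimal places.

0.0599

P(Cohort=C1) = 0.055 + 0.073 + 0.037 + 0.066 + 0.117 = 0.348; P(Grade=A | Cohort=C1) = 0.055/0.348 = 0.15805.
P(Cohort=C2) = 0.031 + 0.034 + 0.079 + 0.089 + 0.083 = 0.316; P(Grade=A | Cohort=C2) = 0.031/0.316 = 0.09810.
Difference = 0.0599.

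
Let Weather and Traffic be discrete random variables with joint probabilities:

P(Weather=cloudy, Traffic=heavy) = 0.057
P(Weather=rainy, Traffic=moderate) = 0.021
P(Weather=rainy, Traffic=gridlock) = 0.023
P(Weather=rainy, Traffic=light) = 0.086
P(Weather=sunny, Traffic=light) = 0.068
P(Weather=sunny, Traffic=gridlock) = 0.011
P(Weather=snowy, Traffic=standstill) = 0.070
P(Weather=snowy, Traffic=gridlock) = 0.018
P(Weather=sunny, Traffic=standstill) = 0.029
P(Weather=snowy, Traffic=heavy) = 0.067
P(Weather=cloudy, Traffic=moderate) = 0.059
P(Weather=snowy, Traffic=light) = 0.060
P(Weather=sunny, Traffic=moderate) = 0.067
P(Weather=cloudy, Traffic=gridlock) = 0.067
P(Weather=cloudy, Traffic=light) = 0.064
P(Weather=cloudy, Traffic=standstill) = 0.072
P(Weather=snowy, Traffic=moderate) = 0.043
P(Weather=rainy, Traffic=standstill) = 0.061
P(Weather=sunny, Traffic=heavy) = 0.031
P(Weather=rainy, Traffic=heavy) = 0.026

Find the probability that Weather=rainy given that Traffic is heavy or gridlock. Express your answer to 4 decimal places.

0.1633

P(Traffic=heavy) = 0.031 + 0.057 + 0.026 + 0.067 = 0.181.
P(Traffic=gridlock) = 0.011 + 0.067 + 0.023 + 0.018 = 0.119.
P(Traffic ∈ {heavy, gridlock}) = 0.181 + 0.119 = 0.300; P(Weather=rainy, Traffic ∈ {heavy, gridlock}) = 0.026 + 0.023 = 0.049.
P(Weather=rainy | Traffic ∈ {heavy, gridlock}) = 0.049/0.300 = 0.1633.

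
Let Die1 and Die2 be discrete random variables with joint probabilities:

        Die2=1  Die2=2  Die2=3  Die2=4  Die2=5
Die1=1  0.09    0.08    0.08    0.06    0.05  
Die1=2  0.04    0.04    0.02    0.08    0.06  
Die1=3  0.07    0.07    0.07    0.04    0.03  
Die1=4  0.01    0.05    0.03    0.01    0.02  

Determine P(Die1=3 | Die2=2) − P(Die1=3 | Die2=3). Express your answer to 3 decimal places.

-0.058

P(Die2=2) = 0.08 + 0.04 + 0.07 + 0.05 = 0.24; P(Die1=3 | Die2=2) = 0.07/0.24 = 0.2917.
P(Die2=3) = 0.08 + 0.02 + 0.07 + 0.03 = 0.20; P(Die1=3 | Die2=3) = 0.07/0.20 = 0.3500.
Difference = -0.058.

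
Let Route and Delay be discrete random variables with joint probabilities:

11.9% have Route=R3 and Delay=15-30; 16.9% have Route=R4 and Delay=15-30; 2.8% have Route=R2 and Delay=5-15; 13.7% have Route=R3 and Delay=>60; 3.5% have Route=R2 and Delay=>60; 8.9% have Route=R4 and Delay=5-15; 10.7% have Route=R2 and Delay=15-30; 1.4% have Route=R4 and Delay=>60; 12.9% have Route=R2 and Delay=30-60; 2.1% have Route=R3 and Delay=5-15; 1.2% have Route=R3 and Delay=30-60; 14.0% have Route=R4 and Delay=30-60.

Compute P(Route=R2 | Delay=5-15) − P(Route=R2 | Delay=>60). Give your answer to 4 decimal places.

P(Delay=5-15) = 0.028 + 0.021 + 0.089 = 0.138; P(Route=R2 | Delay=5-15) = 0.028/0.138 = 0.20290.
P(Delay=>60) = 0.035 + 0.137 + 0.014 = 0.186; P(Route=R2 | Delay=>60) = 0.035/0.186 = 0.18817.
Difference = 0.0147.

0.0147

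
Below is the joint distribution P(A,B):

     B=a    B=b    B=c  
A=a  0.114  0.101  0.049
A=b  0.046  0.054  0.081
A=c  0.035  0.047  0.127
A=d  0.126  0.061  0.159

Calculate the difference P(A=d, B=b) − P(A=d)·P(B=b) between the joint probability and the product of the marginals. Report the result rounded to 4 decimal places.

-0.0300

P(A=d) = 0.126 + 0.061 + 0.159 = 0.346.
P(B=b) = 0.101 + 0.054 + 0.047 + 0.061 = 0.263.
P(A=d, B=b) − P(A=d)P(B=b) = 0.061 − 0.346×0.263 = -0.0300.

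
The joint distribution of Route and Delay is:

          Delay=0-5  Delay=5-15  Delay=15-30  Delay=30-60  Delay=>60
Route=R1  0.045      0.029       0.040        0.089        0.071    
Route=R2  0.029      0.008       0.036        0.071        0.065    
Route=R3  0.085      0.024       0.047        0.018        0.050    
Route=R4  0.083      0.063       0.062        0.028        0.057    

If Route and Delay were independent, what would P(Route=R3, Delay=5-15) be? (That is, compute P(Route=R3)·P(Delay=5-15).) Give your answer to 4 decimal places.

P(Route=R3) = 0.085 + 0.024 + 0.047 + 0.018 + 0.050 = 0.224.
P(Delay=5-15) = 0.029 + 0.008 + 0.024 + 0.063 = 0.124.
Product: 0.224 × 0.124 = 0.0278.

0.0278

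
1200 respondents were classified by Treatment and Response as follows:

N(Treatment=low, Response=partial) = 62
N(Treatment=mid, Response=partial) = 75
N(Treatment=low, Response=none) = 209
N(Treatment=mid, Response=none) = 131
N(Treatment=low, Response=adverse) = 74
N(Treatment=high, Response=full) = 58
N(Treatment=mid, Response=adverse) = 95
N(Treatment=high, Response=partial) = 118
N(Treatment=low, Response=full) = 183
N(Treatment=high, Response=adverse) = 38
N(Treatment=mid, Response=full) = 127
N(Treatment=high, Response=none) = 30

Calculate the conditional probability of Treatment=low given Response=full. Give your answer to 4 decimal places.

Total with Response=full: 183 + 127 + 58 = 368.
P(Treatment=low | Response=full) = 183/368 = 0.4973.

0.4973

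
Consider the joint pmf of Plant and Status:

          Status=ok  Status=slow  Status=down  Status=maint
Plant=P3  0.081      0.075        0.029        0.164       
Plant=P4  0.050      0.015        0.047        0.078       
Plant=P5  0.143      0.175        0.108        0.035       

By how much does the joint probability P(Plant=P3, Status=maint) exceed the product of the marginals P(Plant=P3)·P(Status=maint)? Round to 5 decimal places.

0.06733

P(Plant=P3) = 0.081 + 0.075 + 0.029 + 0.164 = 0.349.
P(Status=maint) = 0.164 + 0.078 + 0.035 = 0.277.
P(Plant=P3, Status=maint) − P(Plant=P3)P(Status=maint) = 0.164 − 0.349×0.277 = 0.06733.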